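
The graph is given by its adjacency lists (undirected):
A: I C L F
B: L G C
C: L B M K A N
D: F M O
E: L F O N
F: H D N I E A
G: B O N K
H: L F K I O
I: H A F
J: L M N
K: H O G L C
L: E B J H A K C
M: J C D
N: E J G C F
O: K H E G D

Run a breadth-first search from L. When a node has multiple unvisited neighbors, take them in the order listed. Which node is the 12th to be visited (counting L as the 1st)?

G

Visit L; enqueue E, B, J, H, A, K, C → queue [E, B, J, H, A, K, C]
Visit E; enqueue F, O, N → queue [B, J, H, A, K, C, F, O, N]
Visit B; enqueue G → queue [J, H, A, K, C, F, O, N, G]
Visit J; enqueue M → queue [H, A, K, C, F, O, N, G, M]
Visit H; enqueue I → queue [A, K, C, F, O, N, G, M, I]
Visit A → queue [K, C, F, O, N, G, M, I]
Visit K → queue [C, F, O, N, G, M, I]
Visit C → queue [F, O, N, G, M, I]
Visit F; enqueue D → queue [O, N, G, M, I, D]
Visit O → queue [N, G, M, I, D]
Visit N → queue [G, M, I, D]
Visit G → queue [M, I, D]
Visit M → queue [I, D]
Visit I → queue [D]
Visit D → queue []

Visit order: L, E, B, J, H, A, K, C, F, O, N, G, M, I, D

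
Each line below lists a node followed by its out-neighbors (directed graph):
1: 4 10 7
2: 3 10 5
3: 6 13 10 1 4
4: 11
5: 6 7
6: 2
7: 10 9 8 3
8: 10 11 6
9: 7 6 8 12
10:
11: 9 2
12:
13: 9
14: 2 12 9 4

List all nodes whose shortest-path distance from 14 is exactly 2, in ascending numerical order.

Level 0: 14
Level 1: 2, 4, 9, 12
Level 2: 3, 5, 6, 7, 8, 10, 11
Level 3: 1, 13

3, 5, 6, 7, 8, 10, 11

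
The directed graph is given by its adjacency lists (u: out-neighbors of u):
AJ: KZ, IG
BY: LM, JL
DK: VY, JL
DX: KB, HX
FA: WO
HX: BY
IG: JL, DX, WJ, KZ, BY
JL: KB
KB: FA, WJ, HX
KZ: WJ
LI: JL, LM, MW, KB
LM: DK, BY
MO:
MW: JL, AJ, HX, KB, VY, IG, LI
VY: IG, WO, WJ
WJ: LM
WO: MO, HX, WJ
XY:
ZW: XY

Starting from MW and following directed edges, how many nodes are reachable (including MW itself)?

BFS from MW visits: MW, JL, AJ, HX, KB, VY, IG, LI, KZ, BY, FA, WJ, WO, DX, LM, MO, DK
Reachable nodes: 17 of 19 total.

17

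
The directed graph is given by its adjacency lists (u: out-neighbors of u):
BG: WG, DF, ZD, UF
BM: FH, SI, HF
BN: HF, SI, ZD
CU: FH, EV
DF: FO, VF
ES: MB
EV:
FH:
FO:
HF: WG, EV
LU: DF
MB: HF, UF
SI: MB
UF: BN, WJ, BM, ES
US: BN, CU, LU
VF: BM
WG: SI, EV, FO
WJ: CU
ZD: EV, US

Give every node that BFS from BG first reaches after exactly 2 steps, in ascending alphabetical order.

Level 0: BG
Level 1: DF, UF, WG, ZD
Level 2: BM, BN, ES, EV, FO, SI, US, VF, WJ
Level 3: CU, FH, HF, LU, MB

BM, BN, ES, EV, FO, SI, US, VF, WJ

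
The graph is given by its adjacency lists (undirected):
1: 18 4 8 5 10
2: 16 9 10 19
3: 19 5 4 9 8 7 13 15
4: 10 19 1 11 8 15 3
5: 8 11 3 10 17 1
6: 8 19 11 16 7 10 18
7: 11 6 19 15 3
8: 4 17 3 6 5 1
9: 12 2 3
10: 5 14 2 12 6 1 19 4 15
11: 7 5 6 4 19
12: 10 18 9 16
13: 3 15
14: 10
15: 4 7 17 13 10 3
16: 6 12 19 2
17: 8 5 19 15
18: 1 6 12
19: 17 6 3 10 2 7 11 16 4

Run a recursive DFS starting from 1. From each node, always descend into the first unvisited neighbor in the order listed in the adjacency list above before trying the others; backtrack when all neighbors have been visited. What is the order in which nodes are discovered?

1, 18, 6, 8, 4, 10, 5, 11, 7, 19, 17, 15, 13, 3, 9, 12, 16, 2, 14

Visit 1
1 → 18
18 → 6
6 → 8
8 → 4
4 → 10
10 → 5
5 → 11
11 → 7
7 → 19
19 → 17
17 → 15
15 → 13
13 → 3
3 → 9
9 → 12
12 → 16
16 → 2
10 → 14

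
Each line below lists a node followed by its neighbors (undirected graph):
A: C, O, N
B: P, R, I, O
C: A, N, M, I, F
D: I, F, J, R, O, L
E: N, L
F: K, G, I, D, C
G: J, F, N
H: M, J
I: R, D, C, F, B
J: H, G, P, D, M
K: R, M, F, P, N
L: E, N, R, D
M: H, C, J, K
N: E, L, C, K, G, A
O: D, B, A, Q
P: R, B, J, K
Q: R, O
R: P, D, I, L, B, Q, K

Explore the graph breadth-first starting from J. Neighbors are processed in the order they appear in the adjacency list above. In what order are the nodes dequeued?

Visit J; enqueue H, G, P, D, M → queue [H, G, P, D, M]
Visit H → queue [G, P, D, M]
Visit G; enqueue F, N → queue [P, D, M, F, N]
Visit P; enqueue R, B, K → queue [D, M, F, N, R, B, K]
Visit D; enqueue I, O, L → queue [M, F, N, R, B, K, I, O, L]
Visit M; enqueue C → queue [F, N, R, B, K, I, O, L, C]
Visit F → queue [N, R, B, K, I, O, L, C]
Visit N; enqueue E, A → queue [R, B, K, I, O, L, C, E, A]
Visit R; enqueue Q → queue [B, K, I, O, L, C, E, A, Q]
Visit B → queue [K, I, O, L, C, E, A, Q]
Visit K → queue [I, O, L, C, E, A, Q]
Visit I → queue [O, L, C, E, A, Q]
Visit O → queue [L, C, E, A, Q]
Visit L → queue [C, E, A, Q]
Visit C → queue [E, A, Q]
Visit E → queue [A, Q]
Visit A → queue [Q]
Visit Q → queue []

J, H, G, P, D, M, F, N, R, B, K, I, O, L, C, E, A, Q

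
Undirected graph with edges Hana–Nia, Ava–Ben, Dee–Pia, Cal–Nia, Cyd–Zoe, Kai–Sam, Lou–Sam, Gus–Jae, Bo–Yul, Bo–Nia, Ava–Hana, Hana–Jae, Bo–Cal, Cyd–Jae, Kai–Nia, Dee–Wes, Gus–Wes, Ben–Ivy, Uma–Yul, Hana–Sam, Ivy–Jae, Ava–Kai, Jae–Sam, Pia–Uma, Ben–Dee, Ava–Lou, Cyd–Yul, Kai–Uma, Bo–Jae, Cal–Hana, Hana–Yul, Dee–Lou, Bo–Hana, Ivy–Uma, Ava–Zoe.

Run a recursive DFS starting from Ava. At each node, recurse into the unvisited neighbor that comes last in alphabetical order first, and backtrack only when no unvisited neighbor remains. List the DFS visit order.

Ava, Zoe, Cyd, Yul, Uma, Pia, Dee, Wes, Gus, Jae, Sam, Lou, Kai, Nia, Hana, Cal, Bo, Ivy, Ben

Visit Ava
Ava → Zoe
Zoe → Cyd
Cyd → Yul
Yul → Uma
Uma → Pia
Pia → Dee
Dee → Wes
Wes → Gus
Gus → Jae
Jae → Sam
Sam → Lou
Sam → Kai
Kai → Nia
Nia → Hana
Hana → Cal
Cal → Bo
Jae → Ivy
Ivy → Ben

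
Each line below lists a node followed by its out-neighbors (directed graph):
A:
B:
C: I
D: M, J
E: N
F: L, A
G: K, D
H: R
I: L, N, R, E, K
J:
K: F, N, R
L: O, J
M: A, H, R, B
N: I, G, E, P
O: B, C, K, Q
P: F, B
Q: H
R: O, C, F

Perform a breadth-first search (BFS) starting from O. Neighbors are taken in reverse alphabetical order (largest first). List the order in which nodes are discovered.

O Q K C B H R N F I P G E L A D J M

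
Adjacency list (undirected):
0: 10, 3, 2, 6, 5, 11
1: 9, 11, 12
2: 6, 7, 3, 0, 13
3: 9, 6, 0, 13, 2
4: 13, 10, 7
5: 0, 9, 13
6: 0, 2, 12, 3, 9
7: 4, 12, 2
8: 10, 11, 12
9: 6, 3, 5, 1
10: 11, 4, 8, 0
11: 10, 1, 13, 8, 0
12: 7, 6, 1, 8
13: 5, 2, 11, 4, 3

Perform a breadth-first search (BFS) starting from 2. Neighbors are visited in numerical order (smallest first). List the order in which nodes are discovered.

Visit 2; enqueue 0, 3, 6, 7, 13 → queue [0, 3, 6, 7, 13]
Visit 0; enqueue 5, 10, 11 → queue [3, 6, 7, 13, 5, 10, 11]
Visit 3; enqueue 9 → queue [6, 7, 13, 5, 10, 11, 9]
Visit 6; enqueue 12 → queue [7, 13, 5, 10, 11, 9, 12]
Visit 7; enqueue 4 → queue [13, 5, 10, 11, 9, 12, 4]
Visit 13 → queue [5, 10, 11, 9, 12, 4]
Visit 5 → queue [10, 11, 9, 12, 4]
Visit 10; enqueue 8 → queue [11, 9, 12, 4, 8]
Visit 11; enqueue 1 → queue [9, 12, 4, 8, 1]
Visit 9 → queue [12, 4, 8, 1]
Visit 12 → queue [4, 8, 1]
Visit 4 → queue [8, 1]
Visit 8 → queue [1]
Visit 1 → queue []

2 0 3 6 7 13 5 10 11 9 12 4 8 1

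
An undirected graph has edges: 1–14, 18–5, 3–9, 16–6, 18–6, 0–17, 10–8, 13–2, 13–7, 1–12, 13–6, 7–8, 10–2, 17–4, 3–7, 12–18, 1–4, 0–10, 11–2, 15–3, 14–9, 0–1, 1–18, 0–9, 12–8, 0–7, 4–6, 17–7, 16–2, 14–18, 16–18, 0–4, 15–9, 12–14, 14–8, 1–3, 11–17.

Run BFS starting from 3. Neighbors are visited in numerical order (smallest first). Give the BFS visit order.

Visit 3; enqueue 1, 7, 9, 15 → queue [1, 7, 9, 15]
Visit 1; enqueue 0, 4, 12, 14, 18 → queue [7, 9, 15, 0, 4, 12, 14, 18]
Visit 7; enqueue 8, 13, 17 → queue [9, 15, 0, 4, 12, 14, 18, 8, 13, 17]
Visit 9 → queue [15, 0, 4, 12, 14, 18, 8, 13, 17]
Visit 15 → queue [0, 4, 12, 14, 18, 8, 13, 17]
Visit 0; enqueue 10 → queue [4, 12, 14, 18, 8, 13, 17, 10]
Visit 4; enqueue 6 → queue [12, 14, 18, 8, 13, 17, 10, 6]
Visit 12 → queue [14, 18, 8, 13, 17, 10, 6]
Visit 14 → queue [18, 8, 13, 17, 10, 6]
Visit 18; enqueue 5, 16 → queue [8, 13, 17, 10, 6, 5, 16]
Visit 8 → queue [13, 17, 10, 6, 5, 16]
Visit 13; enqueue 2 → queue [17, 10, 6, 5, 16, 2]
Visit 17; enqueue 11 → queue [10, 6, 5, 16, 2, 11]
Visit 10 → queue [6, 5, 16, 2, 11]
Visit 6 → queue [5, 16, 2, 11]
Visit 5 → queue [16, 2, 11]
Visit 16 → queue [2, 11]
Visit 2 → queue [11]
Visit 11 → queue []

3 -> 1 -> 7 -> 9 -> 15 -> 0 -> 4 -> 12 -> 14 -> 18 -> 8 -> 13 -> 17 -> 10 -> 6 -> 5 -> 16 -> 2 -> 11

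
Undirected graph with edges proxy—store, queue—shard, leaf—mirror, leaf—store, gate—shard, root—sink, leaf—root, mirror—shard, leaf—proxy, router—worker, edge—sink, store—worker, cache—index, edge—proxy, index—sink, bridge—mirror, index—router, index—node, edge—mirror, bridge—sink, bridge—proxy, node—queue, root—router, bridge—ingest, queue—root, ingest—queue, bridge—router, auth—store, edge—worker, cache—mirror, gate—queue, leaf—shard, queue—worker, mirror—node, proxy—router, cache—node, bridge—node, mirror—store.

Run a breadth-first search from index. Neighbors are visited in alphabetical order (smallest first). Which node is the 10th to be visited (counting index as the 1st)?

root

Visit index; enqueue cache, node, router, sink → queue [cache, node, router, sink]
Visit cache; enqueue mirror → queue [node, router, sink, mirror]
Visit node; enqueue bridge, queue → queue [router, sink, mirror, bridge, queue]
Visit router; enqueue proxy, root, worker → queue [sink, mirror, bridge, queue, proxy, root, worker]
Visit sink; enqueue edge → queue [mirror, bridge, queue, proxy, root, worker, edge]
Visit mirror; enqueue leaf, shard, store → queue [bridge, queue, proxy, root, worker, edge, leaf, shard, store]
Visit bridge; enqueue ingest → queue [queue, proxy, root, worker, edge, leaf, shard, store, ingest]
Visit queue; enqueue gate → queue [proxy, root, worker, edge, leaf, shard, store, ingest, gate]
Visit proxy → queue [root, worker, edge, leaf, shard, store, ingest, gate]
Visit root → queue [worker, edge, leaf, shard, store, ingest, gate]
Visit worker → queue [edge, leaf, shard, store, ingest, gate]
Visit edge → queue [leaf, shard, store, ingest, gate]
Visit leaf → queue [shard, store, ingest, gate]
Visit shard → queue [store, ingest, gate]
Visit store; enqueue auth → queue [ingest, gate, auth]
Visit ingest → queue [gate, auth]
Visit gate → queue [auth]
Visit auth → queue []

Visit order: index, cache, node, router, sink, mirror, bridge, queue, proxy, root, worker, edge, leaf, shard, store, ingest, gate, auth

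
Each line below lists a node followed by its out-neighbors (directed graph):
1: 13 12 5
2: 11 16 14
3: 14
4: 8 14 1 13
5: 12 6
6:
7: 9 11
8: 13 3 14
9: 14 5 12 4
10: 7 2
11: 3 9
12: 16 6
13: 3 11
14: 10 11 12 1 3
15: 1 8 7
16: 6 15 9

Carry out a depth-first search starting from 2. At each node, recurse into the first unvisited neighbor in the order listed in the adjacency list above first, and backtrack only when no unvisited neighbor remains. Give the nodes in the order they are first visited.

2, 11, 3, 14, 10, 7, 9, 5, 12, 16, 6, 15, 1, 13, 8, 4

Visit 2
2 → 11
11 → 3
3 → 14
14 → 10
10 → 7
7 → 9
9 → 5
5 → 12
12 → 16
16 → 6
16 → 15
15 → 1
1 → 13
15 → 8
9 → 4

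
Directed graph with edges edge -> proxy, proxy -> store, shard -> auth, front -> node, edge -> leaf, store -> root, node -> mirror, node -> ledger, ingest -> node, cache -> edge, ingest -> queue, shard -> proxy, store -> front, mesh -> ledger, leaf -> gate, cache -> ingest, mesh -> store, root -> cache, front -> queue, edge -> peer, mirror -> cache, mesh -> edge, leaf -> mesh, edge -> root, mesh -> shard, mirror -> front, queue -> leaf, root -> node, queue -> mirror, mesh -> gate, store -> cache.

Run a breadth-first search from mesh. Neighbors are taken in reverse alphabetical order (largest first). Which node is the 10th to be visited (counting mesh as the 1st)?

Visit mesh; enqueue store, shard, ledger, gate, edge → queue [store, shard, ledger, gate, edge]
Visit store; enqueue root, front, cache → queue [shard, ledger, gate, edge, root, front, cache]
Visit shard; enqueue proxy, auth → queue [ledger, gate, edge, root, front, cache, proxy, auth]
Visit ledger → queue [gate, edge, root, front, cache, proxy, auth]
Visit gate → queue [edge, root, front, cache, proxy, auth]
Visit edge; enqueue peer, leaf → queue [root, front, cache, proxy, auth, peer, leaf]
Visit root; enqueue node → queue [front, cache, proxy, auth, peer, leaf, node]
Visit front; enqueue queue → queue [cache, proxy, auth, peer, leaf, node, queue]
Visit cache; enqueue ingest → queue [proxy, auth, peer, leaf, node, queue, ingest]
Visit proxy → queue [auth, peer, leaf, node, queue, ingest]
Visit auth → queue [peer, leaf, node, queue, ingest]
Visit peer → queue [leaf, node, queue, ingest]
Visit leaf → queue [node, queue, ingest]
Visit node; enqueue mirror → queue [queue, ingest, mirror]
Visit queue → queue [ingest, mirror]
Visit ingest → queue [mirror]
Visit mirror → queue []

Visit order: mesh, store, shard, ledger, gate, edge, root, front, cache, proxy, auth, peer, leaf, node, queue, ingest, mirror

proxy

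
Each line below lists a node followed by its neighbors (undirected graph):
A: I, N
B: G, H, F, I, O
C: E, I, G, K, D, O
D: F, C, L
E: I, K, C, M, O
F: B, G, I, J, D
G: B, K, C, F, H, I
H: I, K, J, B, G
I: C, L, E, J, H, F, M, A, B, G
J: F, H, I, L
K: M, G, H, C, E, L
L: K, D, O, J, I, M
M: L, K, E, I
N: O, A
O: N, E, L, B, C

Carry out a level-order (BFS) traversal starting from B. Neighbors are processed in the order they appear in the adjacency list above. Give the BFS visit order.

Visit B; enqueue G, H, F, I, O → queue [G, H, F, I, O]
Visit G; enqueue K, C → queue [H, F, I, O, K, C]
Visit H; enqueue J → queue [F, I, O, K, C, J]
Visit F; enqueue D → queue [I, O, K, C, J, D]
Visit I; enqueue L, E, M, A → queue [O, K, C, J, D, L, E, M, A]
Visit O; enqueue N → queue [K, C, J, D, L, E, M, A, N]
Visit K → queue [C, J, D, L, E, M, A, N]
Visit C → queue [J, D, L, E, M, A, N]
Visit J → queue [D, L, E, M, A, N]
Visit D → queue [L, E, M, A, N]
Visit L → queue [E, M, A, N]
Visit E → queue [M, A, N]
Visit M → queue [A, N]
Visit A → queue [N]
Visit N → queue []

B G H F I O K C J D L E M A N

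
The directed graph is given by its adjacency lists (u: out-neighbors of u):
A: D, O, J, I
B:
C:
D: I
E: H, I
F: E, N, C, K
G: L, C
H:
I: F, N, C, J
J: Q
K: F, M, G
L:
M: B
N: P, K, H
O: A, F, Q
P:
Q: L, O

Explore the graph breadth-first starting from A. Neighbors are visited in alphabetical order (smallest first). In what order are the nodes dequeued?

Visit A; enqueue D, I, J, O → queue [D, I, J, O]
Visit D → queue [I, J, O]
Visit I; enqueue C, F, N → queue [J, O, C, F, N]
Visit J; enqueue Q → queue [O, C, F, N, Q]
Visit O → queue [C, F, N, Q]
Visit C → queue [F, N, Q]
Visit F; enqueue E, K → queue [N, Q, E, K]
Visit N; enqueue H, P → queue [Q, E, K, H, P]
Visit Q; enqueue L → queue [E, K, H, P, L]
Visit E → queue [K, H, P, L]
Visit K; enqueue G, M → queue [H, P, L, G, M]
Visit H → queue [P, L, G, M]
Visit P → queue [L, G, M]
Visit L → queue [G, M]
Visit G → queue [M]
Visit M; enqueue B → queue [B]
Visit B → queue []

A D I J O C F N Q E K H P L G M B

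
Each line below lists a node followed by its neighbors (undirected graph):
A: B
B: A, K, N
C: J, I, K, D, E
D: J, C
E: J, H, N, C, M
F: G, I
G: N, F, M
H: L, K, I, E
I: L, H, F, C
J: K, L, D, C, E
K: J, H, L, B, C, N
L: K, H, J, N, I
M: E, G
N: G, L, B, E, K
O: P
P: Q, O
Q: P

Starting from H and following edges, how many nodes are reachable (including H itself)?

14

BFS from H visits: H, L, K, I, E, J, N, B, C, F, M, D, G, A
Reachable nodes: 14 of 17 total.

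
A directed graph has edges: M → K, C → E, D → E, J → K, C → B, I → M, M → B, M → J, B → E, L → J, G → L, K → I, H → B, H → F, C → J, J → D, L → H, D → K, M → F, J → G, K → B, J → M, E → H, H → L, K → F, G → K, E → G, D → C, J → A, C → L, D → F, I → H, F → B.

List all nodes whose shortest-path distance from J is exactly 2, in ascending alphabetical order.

Level 0: J
Level 1: A, D, G, K, M
Level 2: B, C, E, F, I, L
Level 3: H

B, C, E, F, I, L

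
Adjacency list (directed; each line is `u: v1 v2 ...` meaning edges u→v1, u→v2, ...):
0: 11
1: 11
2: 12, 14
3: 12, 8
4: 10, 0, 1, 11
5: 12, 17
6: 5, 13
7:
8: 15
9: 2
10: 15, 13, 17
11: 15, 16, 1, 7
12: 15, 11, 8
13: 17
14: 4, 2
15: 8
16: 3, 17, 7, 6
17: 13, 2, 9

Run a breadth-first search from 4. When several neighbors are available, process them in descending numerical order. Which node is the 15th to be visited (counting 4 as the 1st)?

2

Visit 4; enqueue 11, 10, 1, 0 → queue [11, 10, 1, 0]
Visit 11; enqueue 16, 15, 7 → queue [10, 1, 0, 16, 15, 7]
Visit 10; enqueue 17, 13 → queue [1, 0, 16, 15, 7, 17, 13]
Visit 1 → queue [0, 16, 15, 7, 17, 13]
Visit 0 → queue [16, 15, 7, 17, 13]
Visit 16; enqueue 6, 3 → queue [15, 7, 17, 13, 6, 3]
Visit 15; enqueue 8 → queue [7, 17, 13, 6, 3, 8]
Visit 7 → queue [17, 13, 6, 3, 8]
Visit 17; enqueue 9, 2 → queue [13, 6, 3, 8, 9, 2]
Visit 13 → queue [6, 3, 8, 9, 2]
Visit 6; enqueue 5 → queue [3, 8, 9, 2, 5]
Visit 3; enqueue 12 → queue [8, 9, 2, 5, 12]
Visit 8 → queue [9, 2, 5, 12]
Visit 9 → queue [2, 5, 12]
Visit 2; enqueue 14 → queue [5, 12, 14]
Visit 5 → queue [12, 14]
Visit 12 → queue [14]
Visit 14 → queue []

Visit order: 4, 11, 10, 1, 0, 16, 15, 7, 17, 13, 6, 3, 8, 9, 2, 5, 12, 14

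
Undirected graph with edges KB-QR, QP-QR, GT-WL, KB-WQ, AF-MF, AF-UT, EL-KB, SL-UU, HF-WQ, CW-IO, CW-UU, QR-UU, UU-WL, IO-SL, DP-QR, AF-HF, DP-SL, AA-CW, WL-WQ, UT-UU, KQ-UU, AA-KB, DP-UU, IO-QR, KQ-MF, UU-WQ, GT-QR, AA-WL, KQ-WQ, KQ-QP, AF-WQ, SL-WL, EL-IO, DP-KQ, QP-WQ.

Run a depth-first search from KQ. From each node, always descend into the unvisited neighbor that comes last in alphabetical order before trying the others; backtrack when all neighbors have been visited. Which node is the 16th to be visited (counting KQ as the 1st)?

CW

Visit KQ
KQ → WQ
WQ → WL
WL → UU
UU → UT
UT → AF
AF → MF
AF → HF
UU → SL
SL → IO
IO → QR
QR → QP
QR → KB
KB → EL
KB → AA
AA → CW
QR → GT
QR → DP

Visit order: KQ, WQ, WL, UU, UT, AF, MF, HF, SL, IO, QR, QP, KB, EL, AA, CW, GT, DP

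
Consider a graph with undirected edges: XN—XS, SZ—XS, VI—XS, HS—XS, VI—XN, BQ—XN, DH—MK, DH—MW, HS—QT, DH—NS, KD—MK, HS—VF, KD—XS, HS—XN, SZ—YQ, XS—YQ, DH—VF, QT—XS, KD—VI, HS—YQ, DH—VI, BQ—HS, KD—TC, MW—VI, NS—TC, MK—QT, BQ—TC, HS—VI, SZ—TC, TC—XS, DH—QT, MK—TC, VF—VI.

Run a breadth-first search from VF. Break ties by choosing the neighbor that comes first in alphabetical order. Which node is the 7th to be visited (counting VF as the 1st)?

Visit VF; enqueue DH, HS, VI → queue [DH, HS, VI]
Visit DH; enqueue MK, MW, NS, QT → queue [HS, VI, MK, MW, NS, QT]
Visit HS; enqueue BQ, XN, XS, YQ → queue [VI, MK, MW, NS, QT, BQ, XN, XS, YQ]
Visit VI; enqueue KD → queue [MK, MW, NS, QT, BQ, XN, XS, YQ, KD]
Visit MK; enqueue TC → queue [MW, NS, QT, BQ, XN, XS, YQ, KD, TC]
Visit MW → queue [NS, QT, BQ, XN, XS, YQ, KD, TC]
Visit NS → queue [QT, BQ, XN, XS, YQ, KD, TC]
Visit QT → queue [BQ, XN, XS, YQ, KD, TC]
Visit BQ → queue [XN, XS, YQ, KD, TC]
Visit XN → queue [XS, YQ, KD, TC]
Visit XS; enqueue SZ → queue [YQ, KD, TC, SZ]
Visit YQ → queue [KD, TC, SZ]
Visit KD → queue [TC, SZ]
Visit TC → queue [SZ]
Visit SZ → queue []

Visit order: VF, DH, HS, VI, MK, MW, NS, QT, BQ, XN, XS, YQ, KD, TC, SZ

NS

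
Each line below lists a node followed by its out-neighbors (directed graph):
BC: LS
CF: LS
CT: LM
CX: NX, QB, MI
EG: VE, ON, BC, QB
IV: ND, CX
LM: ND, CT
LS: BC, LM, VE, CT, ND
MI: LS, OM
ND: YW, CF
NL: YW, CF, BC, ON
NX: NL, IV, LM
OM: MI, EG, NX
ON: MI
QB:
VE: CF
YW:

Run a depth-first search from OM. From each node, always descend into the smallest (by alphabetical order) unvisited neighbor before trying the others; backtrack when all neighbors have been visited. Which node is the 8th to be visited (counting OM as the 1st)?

CF

Visit OM
OM → EG
EG → BC
BC → LS
LS → CT
CT → LM
LM → ND
ND → CF
ND → YW
LS → VE
EG → ON
ON → MI
EG → QB
OM → NX
NX → IV
IV → CX
NX → NL

Visit order: OM, EG, BC, LS, CT, LM, ND, CF, YW, VE, ON, MI, QB, NX, IV, CX, NL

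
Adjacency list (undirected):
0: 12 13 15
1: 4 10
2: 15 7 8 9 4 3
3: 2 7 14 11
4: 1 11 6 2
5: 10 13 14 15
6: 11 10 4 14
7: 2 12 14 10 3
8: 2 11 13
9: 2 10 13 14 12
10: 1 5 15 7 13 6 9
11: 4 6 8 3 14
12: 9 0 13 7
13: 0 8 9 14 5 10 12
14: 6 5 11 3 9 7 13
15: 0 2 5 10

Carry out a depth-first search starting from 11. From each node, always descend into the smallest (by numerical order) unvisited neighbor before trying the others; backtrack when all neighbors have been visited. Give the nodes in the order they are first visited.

Visit 11
11 → 3
3 → 2
2 → 4
4 → 1
1 → 10
10 → 5
5 → 13
13 → 0
0 → 12
12 → 7
7 → 14
14 → 6
14 → 9
0 → 15
13 → 8

11, 3, 2, 4, 1, 10, 5, 13, 0, 12, 7, 14, 6, 9, 15, 8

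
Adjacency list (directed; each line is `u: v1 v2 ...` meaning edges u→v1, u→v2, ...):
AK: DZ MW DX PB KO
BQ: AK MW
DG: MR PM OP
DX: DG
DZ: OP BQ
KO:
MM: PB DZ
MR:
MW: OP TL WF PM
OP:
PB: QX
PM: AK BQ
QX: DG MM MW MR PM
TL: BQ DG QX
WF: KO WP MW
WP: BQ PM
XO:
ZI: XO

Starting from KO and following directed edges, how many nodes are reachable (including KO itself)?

BFS from KO visits: KO
Reachable nodes: 1 of 18 total.

1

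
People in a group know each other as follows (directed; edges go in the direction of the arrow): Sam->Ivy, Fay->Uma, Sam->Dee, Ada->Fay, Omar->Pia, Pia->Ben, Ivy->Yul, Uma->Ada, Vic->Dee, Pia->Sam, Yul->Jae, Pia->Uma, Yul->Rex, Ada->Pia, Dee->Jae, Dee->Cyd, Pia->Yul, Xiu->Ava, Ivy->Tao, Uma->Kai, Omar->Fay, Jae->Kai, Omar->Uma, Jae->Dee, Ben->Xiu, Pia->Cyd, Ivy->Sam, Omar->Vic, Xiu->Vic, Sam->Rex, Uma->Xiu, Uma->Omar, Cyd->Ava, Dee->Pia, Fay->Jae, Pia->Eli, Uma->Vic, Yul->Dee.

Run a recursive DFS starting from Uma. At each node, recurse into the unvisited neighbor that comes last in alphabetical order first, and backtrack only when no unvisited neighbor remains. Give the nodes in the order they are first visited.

Uma -> Xiu -> Vic -> Dee -> Pia -> Yul -> Rex -> Jae -> Kai -> Sam -> Ivy -> Tao -> Eli -> Cyd -> Ava -> Ben -> Omar -> Fay -> Ada

Visit Uma
Uma → Xiu
Xiu → Vic
Vic → Dee
Dee → Pia
Pia → Yul
Yul → Rex
Yul → Jae
Jae → Kai
Pia → Sam
Sam → Ivy
Ivy → Tao
Pia → Eli
Pia → Cyd
Cyd → Ava
Pia → Ben
Uma → Omar
Omar → Fay
Uma → Ada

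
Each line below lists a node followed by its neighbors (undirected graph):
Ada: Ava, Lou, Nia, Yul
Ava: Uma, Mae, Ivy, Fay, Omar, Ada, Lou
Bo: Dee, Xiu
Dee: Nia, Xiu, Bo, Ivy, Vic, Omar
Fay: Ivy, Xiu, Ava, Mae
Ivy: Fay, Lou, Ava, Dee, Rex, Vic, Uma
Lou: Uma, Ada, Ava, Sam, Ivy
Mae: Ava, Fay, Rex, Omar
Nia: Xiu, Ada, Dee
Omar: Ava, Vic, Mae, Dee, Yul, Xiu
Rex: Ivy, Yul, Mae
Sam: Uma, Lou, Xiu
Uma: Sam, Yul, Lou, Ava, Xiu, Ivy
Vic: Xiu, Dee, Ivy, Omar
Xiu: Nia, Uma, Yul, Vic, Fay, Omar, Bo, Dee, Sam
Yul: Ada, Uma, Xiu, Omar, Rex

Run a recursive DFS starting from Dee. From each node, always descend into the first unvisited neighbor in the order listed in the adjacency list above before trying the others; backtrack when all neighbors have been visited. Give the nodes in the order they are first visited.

Visit Dee
Dee → Nia
Nia → Xiu
Xiu → Uma
Uma → Sam
Sam → Lou
Lou → Ada
Ada → Ava
Ava → Mae
Mae → Fay
Fay → Ivy
Ivy → Rex
Rex → Yul
Yul → Omar
Omar → Vic
Xiu → Bo

Dee, Nia, Xiu, Uma, Sam, Lou, Ada, Ava, Mae, Fay, Ivy, Rex, Yul, Omar, Vic, Bo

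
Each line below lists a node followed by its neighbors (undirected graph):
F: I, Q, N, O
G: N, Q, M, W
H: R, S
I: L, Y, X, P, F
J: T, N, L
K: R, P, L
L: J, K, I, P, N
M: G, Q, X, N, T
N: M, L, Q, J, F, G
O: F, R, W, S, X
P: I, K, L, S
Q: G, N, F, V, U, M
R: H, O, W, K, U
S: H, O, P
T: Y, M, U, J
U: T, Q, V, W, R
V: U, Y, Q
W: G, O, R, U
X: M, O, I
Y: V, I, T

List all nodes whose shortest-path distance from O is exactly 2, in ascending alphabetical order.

G, H, I, K, M, N, P, Q, U

Level 0: O
Level 1: F, R, S, W, X
Level 2: G, H, I, K, M, N, P, Q, U
Level 3: J, L, T, V, Y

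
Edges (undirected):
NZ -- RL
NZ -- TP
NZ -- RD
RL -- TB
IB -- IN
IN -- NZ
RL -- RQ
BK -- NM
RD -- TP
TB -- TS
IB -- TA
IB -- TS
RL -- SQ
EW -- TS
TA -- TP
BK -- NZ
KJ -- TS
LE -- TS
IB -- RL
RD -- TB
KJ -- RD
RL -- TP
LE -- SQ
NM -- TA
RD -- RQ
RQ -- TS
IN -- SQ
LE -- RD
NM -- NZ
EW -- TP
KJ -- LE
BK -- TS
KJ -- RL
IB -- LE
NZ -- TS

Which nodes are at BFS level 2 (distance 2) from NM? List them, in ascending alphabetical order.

Level 0: NM
Level 1: BK, NZ, TA
Level 2: IB, IN, RD, RL, TP, TS
Level 3: EW, KJ, LE, RQ, SQ, TB

IB, IN, RD, RL, TP, TS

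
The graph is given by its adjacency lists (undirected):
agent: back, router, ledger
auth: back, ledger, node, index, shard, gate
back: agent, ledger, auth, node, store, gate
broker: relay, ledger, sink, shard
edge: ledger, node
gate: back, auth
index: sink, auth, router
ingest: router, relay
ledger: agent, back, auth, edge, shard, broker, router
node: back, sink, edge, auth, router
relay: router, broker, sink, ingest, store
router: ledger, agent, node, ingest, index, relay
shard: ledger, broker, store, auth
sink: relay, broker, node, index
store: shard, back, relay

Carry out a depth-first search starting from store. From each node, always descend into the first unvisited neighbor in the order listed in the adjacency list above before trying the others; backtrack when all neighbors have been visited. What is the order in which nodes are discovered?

Visit store
store → shard
shard → ledger
ledger → agent
agent → back
back → auth
auth → node
node → sink
sink → relay
relay → router
router → ingest
router → index
relay → broker
node → edge
auth → gate

store → shard → ledger → agent → back → auth → node → sink → relay → router → ingest → index → broker → edge → gate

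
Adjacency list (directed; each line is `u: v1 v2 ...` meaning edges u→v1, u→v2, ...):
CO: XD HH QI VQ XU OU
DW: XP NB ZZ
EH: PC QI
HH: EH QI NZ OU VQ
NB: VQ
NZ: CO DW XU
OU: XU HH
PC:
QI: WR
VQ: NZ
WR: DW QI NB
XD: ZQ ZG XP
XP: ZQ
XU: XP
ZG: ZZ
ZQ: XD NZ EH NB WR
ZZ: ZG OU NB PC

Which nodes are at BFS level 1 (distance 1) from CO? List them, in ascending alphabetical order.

Level 0: CO
Level 1: HH, OU, QI, VQ, XD, XU
Level 2: EH, NZ, WR, XP, ZG, ZQ
Level 3: DW, NB, PC, ZZ

HH, OU, QI, VQ, XD, XU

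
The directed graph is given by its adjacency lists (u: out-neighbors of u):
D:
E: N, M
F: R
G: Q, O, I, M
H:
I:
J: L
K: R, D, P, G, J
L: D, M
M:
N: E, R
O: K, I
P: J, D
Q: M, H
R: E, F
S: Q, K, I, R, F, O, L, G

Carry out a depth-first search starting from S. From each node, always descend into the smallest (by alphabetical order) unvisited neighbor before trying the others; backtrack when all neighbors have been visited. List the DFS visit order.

Visit S
S → F
F → R
R → E
E → M
E → N
S → G
G → I
G → O
O → K
K → D
K → J
J → L
K → P
G → Q
Q → H

S -> F -> R -> E -> M -> N -> G -> I -> O -> K -> D -> J -> L -> P -> Q -> H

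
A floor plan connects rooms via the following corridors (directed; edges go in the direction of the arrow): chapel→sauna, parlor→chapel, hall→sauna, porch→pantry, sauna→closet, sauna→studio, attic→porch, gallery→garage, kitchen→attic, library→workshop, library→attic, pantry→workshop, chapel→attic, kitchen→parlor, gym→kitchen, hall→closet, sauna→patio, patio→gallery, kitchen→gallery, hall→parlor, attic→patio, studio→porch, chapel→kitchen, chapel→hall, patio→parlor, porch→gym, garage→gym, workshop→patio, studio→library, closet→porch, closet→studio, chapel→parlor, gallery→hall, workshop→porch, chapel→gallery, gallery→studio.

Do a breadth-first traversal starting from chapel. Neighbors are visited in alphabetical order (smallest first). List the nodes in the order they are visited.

chapel, attic, gallery, hall, kitchen, parlor, sauna, patio, porch, garage, studio, closet, gym, pantry, library, workshop

Visit chapel; enqueue attic, gallery, hall, kitchen, parlor, sauna → queue [attic, gallery, hall, kitchen, parlor, sauna]
Visit attic; enqueue patio, porch → queue [gallery, hall, kitchen, parlor, sauna, patio, porch]
Visit gallery; enqueue garage, studio → queue [hall, kitchen, parlor, sauna, patio, porch, garage, studio]
Visit hall; enqueue closet → queue [kitchen, parlor, sauna, patio, porch, garage, studio, closet]
Visit kitchen → queue [parlor, sauna, patio, porch, garage, studio, closet]
Visit parlor → queue [sauna, patio, porch, garage, studio, closet]
Visit sauna → queue [patio, porch, garage, studio, closet]
Visit patio → queue [porch, garage, studio, closet]
Visit porch; enqueue gym, pantry → queue [garage, studio, closet, gym, pantry]
Visit garage → queue [studio, closet, gym, pantry]
Visit studio; enqueue library → queue [closet, gym, pantry, library]
Visit closet → queue [gym, pantry, library]
Visit gym → queue [pantry, library]
Visit pantry; enqueue workshop → queue [library, workshop]
Visit library → queue [workshop]
Visit workshop → queue []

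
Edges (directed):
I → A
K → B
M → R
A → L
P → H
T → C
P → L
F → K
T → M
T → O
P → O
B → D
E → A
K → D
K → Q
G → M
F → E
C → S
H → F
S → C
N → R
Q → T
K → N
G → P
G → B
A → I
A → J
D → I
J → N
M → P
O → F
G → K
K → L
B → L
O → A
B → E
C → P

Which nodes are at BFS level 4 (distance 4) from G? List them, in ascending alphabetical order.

Level 0: G
Level 1: B, K, M, P
Level 2: D, E, H, L, N, O, Q, R
Level 3: A, F, I, T
Level 4: C, J
Level 5: S

C, J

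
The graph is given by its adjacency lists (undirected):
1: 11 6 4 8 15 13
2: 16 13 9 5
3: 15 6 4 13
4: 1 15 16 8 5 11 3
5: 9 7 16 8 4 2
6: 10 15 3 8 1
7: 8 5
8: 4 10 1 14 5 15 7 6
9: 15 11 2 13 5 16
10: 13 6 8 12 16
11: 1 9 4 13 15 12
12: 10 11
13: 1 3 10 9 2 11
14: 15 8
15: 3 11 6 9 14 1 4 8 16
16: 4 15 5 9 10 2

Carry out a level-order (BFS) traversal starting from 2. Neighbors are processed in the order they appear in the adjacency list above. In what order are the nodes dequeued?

2 16 13 9 5 4 15 10 1 3 11 7 8 6 14 12

Visit 2; enqueue 16, 13, 9, 5 → queue [16, 13, 9, 5]
Visit 16; enqueue 4, 15, 10 → queue [13, 9, 5, 4, 15, 10]
Visit 13; enqueue 1, 3, 11 → queue [9, 5, 4, 15, 10, 1, 3, 11]
Visit 9 → queue [5, 4, 15, 10, 1, 3, 11]
Visit 5; enqueue 7, 8 → queue [4, 15, 10, 1, 3, 11, 7, 8]
Visit 4 → queue [15, 10, 1, 3, 11, 7, 8]
Visit 15; enqueue 6, 14 → queue [10, 1, 3, 11, 7, 8, 6, 14]
Visit 10; enqueue 12 → queue [1, 3, 11, 7, 8, 6, 14, 12]
Visit 1 → queue [3, 11, 7, 8, 6, 14, 12]
Visit 3 → queue [11, 7, 8, 6, 14, 12]
Visit 11 → queue [7, 8, 6, 14, 12]
Visit 7 → queue [8, 6, 14, 12]
Visit 8 → queue [6, 14, 12]
Visit 6 → queue [14, 12]
Visit 14 → queue [12]
Visit 12 → queue []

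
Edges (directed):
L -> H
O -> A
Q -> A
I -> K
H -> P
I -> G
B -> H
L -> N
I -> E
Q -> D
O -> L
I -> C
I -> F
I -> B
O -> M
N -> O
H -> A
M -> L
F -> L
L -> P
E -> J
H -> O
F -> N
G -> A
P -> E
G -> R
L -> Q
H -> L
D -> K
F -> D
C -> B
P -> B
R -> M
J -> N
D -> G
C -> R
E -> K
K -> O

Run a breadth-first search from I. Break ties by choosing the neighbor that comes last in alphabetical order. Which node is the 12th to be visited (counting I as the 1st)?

L

Visit I; enqueue K, G, F, E, C, B → queue [K, G, F, E, C, B]
Visit K; enqueue O → queue [G, F, E, C, B, O]
Visit G; enqueue R, A → queue [F, E, C, B, O, R, A]
Visit F; enqueue N, L, D → queue [E, C, B, O, R, A, N, L, D]
Visit E; enqueue J → queue [C, B, O, R, A, N, L, D, J]
Visit C → queue [B, O, R, A, N, L, D, J]
Visit B; enqueue H → queue [O, R, A, N, L, D, J, H]
Visit O; enqueue M → queue [R, A, N, L, D, J, H, M]
Visit R → queue [A, N, L, D, J, H, M]
Visit A → queue [N, L, D, J, H, M]
Visit N → queue [L, D, J, H, M]
Visit L; enqueue Q, P → queue [D, J, H, M, Q, P]
Visit D → queue [J, H, M, Q, P]
Visit J → queue [H, M, Q, P]
Visit H → queue [M, Q, P]
Visit M → queue [Q, P]
Visit Q → queue [P]
Visit P → queue []

Visit order: I, K, G, F, E, C, B, O, R, A, N, L, D, J, H, M, Q, P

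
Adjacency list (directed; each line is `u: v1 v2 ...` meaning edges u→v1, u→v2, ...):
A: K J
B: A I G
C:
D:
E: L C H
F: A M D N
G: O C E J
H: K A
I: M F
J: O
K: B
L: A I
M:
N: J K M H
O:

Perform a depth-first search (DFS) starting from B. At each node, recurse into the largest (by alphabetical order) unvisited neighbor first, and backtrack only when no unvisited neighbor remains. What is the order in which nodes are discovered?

B → I → M → F → N → K → J → O → H → A → D → G → E → L → C

Visit B
B → I
I → M
I → F
F → N
N → K
N → J
J → O
N → H
H → A
F → D
B → G
G → E
E → L
E → C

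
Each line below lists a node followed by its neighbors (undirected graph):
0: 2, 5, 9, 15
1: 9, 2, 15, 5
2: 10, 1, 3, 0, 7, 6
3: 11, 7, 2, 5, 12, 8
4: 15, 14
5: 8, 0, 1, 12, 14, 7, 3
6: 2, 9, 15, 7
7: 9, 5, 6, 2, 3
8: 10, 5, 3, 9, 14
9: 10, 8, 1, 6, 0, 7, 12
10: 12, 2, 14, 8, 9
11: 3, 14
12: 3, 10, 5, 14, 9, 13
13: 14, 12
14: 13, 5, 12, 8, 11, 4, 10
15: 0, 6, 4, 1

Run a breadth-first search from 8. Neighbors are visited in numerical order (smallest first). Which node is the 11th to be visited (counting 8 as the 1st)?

Visit 8; enqueue 3, 5, 9, 10, 14 → queue [3, 5, 9, 10, 14]
Visit 3; enqueue 2, 7, 11, 12 → queue [5, 9, 10, 14, 2, 7, 11, 12]
Visit 5; enqueue 0, 1 → queue [9, 10, 14, 2, 7, 11, 12, 0, 1]
Visit 9; enqueue 6 → queue [10, 14, 2, 7, 11, 12, 0, 1, 6]
Visit 10 → queue [14, 2, 7, 11, 12, 0, 1, 6]
Visit 14; enqueue 4, 13 → queue [2, 7, 11, 12, 0, 1, 6, 4, 13]
Visit 2 → queue [7, 11, 12, 0, 1, 6, 4, 13]
Visit 7 → queue [11, 12, 0, 1, 6, 4, 13]
Visit 11 → queue [12, 0, 1, 6, 4, 13]
Visit 12 → queue [0, 1, 6, 4, 13]
Visit 0; enqueue 15 → queue [1, 6, 4, 13, 15]
Visit 1 → queue [6, 4, 13, 15]
Visit 6 → queue [4, 13, 15]
Visit 4 → queue [13, 15]
Visit 13 → queue [15]
Visit 15 → queue []

Visit order: 8, 3, 5, 9, 10, 14, 2, 7, 11, 12, 0, 1, 6, 4, 13, 15

0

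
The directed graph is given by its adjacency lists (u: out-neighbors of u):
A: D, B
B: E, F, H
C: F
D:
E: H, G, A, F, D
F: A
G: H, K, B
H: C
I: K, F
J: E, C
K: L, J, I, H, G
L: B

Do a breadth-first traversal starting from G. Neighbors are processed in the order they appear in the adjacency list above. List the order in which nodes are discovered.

G → H → K → B → C → L → J → I → E → F → A → D

Visit G; enqueue H, K, B → queue [H, K, B]
Visit H; enqueue C → queue [K, B, C]
Visit K; enqueue L, J, I → queue [B, C, L, J, I]
Visit B; enqueue E, F → queue [C, L, J, I, E, F]
Visit C → queue [L, J, I, E, F]
Visit L → queue [J, I, E, F]
Visit J → queue [I, E, F]
Visit I → queue [E, F]
Visit E; enqueue A, D → queue [F, A, D]
Visit F → queue [A, D]
Visit A → queue [D]
Visit D → queue []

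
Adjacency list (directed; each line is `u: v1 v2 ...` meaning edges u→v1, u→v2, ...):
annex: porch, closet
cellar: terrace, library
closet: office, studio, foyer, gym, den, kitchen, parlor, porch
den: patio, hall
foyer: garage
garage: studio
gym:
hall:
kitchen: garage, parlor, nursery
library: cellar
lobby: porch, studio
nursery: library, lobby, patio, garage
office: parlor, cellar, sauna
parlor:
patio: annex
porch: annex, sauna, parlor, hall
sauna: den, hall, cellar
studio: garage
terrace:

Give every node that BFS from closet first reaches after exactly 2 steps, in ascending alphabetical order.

Level 0: closet
Level 1: den, foyer, gym, kitchen, office, parlor, porch, studio
Level 2: annex, cellar, garage, hall, nursery, patio, sauna
Level 3: library, lobby, terrace

annex, cellar, garage, hall, nursery, patio, sauna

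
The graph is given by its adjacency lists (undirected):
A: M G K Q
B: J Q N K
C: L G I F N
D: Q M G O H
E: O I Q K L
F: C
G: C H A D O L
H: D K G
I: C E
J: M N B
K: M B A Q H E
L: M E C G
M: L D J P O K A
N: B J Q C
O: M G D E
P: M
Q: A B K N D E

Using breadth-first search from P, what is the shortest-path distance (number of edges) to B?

Level 0: P
Level 1: M
Level 2: A, D, J, K, L, O
Level 3: B, C, E, G, H, N, Q
Level 4: F, I
B first appears at level 3.

3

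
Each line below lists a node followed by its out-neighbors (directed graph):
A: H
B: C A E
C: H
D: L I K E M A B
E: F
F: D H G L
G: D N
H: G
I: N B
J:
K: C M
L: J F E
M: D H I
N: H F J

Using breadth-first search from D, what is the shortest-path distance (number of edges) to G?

3

Level 0: D
Level 1: A, B, E, I, K, L, M
Level 2: C, F, H, J, N
Level 3: G
G first appears at level 3.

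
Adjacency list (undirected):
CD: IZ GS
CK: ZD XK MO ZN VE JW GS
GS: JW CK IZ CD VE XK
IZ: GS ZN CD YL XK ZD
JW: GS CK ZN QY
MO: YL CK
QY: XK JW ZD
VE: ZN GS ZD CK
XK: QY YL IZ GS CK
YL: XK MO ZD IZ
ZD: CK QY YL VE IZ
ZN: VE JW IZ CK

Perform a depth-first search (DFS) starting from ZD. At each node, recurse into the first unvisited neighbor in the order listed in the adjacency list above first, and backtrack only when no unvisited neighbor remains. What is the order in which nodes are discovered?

ZD -> CK -> XK -> QY -> JW -> GS -> IZ -> ZN -> VE -> CD -> YL -> MO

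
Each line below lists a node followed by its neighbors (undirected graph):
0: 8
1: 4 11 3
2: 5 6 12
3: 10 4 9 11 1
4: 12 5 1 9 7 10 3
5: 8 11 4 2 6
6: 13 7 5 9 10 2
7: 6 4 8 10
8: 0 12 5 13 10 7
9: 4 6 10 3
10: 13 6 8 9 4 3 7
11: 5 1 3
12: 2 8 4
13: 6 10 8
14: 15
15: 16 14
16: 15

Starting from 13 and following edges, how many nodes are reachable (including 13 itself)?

14

BFS from 13 visits: 13, 6, 10, 8, 7, 5, 9, 2, 4, 3, 0, 12, 11, 1
Reachable nodes: 14 of 17 total.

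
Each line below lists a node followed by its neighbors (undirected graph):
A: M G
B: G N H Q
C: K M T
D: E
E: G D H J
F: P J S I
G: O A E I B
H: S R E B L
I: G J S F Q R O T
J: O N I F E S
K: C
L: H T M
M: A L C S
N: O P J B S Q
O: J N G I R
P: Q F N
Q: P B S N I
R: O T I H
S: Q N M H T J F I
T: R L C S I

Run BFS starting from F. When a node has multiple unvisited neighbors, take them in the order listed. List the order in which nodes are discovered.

Visit F; enqueue P, J, S, I → queue [P, J, S, I]
Visit P; enqueue Q, N → queue [J, S, I, Q, N]
Visit J; enqueue O, E → queue [S, I, Q, N, O, E]
Visit S; enqueue M, H, T → queue [I, Q, N, O, E, M, H, T]
Visit I; enqueue G, R → queue [Q, N, O, E, M, H, T, G, R]
Visit Q; enqueue B → queue [N, O, E, M, H, T, G, R, B]
Visit N → queue [O, E, M, H, T, G, R, B]
Visit O → queue [E, M, H, T, G, R, B]
Visit E; enqueue D → queue [M, H, T, G, R, B, D]
Visit M; enqueue A, L, C → queue [H, T, G, R, B, D, A, L, C]
Visit H → queue [T, G, R, B, D, A, L, C]
Visit T → queue [G, R, B, D, A, L, C]
Visit G → queue [R, B, D, A, L, C]
Visit R → queue [B, D, A, L, C]
Visit B → queue [D, A, L, C]
Visit D → queue [A, L, C]
Visit A → queue [L, C]
Visit L → queue [C]
Visit C; enqueue K → queue [K]
Visit K → queue []

F → P → J → S → I → Q → N → O → E → M → H → T → G → R → B → D → A → L → C → K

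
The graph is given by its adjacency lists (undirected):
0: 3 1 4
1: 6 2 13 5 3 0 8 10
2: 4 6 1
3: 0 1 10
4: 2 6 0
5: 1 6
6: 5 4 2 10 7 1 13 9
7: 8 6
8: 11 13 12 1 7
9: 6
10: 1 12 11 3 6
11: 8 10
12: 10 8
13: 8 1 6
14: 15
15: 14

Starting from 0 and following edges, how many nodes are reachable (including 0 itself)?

14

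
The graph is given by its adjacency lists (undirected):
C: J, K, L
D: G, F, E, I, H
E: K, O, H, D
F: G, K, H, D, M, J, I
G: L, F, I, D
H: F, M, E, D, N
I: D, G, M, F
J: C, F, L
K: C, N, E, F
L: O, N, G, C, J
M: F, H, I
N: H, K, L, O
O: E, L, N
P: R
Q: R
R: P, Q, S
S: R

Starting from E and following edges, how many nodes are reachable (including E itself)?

BFS from E visits: E, D, H, K, O, F, G, I, M, N, C, L, J
Reachable nodes: 13 of 17 total.

13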